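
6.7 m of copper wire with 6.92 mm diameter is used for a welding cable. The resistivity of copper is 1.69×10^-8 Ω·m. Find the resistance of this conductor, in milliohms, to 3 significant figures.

A = π(d/2)² = π(3.4600e-03 m)² = 3.761e-05 m²
R = ρL/A = (1.69×10^-8)(6.7 m)/(3.761e-05 m²) = 3.01 mΩ

3.01 mΩ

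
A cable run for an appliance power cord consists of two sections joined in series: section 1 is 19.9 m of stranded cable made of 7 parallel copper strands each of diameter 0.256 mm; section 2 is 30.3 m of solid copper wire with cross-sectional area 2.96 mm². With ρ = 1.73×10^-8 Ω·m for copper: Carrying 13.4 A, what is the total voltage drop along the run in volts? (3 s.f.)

Section 1: A_strand = π(1.2800e-04)² = 5.147e-08 m²; R₁ = ρL/(N·A_s) = (1.73×10^-8)(19.9)/(7×5.147e-08) = 0.9555 Ω
Section 2: A = 2.96 mm² = 2.960e-06 m²
R₂ = (1.73×10^-8)(30.3)/(2.960e-06) = 0.1771 Ω
R = R₁ + R₂ = 1.133 Ω
V = IR = 13.4 × 1.133 = 15.2 V

15.2 V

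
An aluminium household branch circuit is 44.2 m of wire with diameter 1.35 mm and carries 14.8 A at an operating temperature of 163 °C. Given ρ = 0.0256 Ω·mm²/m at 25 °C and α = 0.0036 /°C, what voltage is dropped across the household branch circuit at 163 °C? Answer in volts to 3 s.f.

17.5 V

ρ = 0.0256 Ω·mm²/m = 2.56×10^-8 Ω·m
A = π(d/2)² = π(6.7500e-04 m)² = 1.431e-06 m²
R₍25₎ = ρL/A = (2.56×10^-8)(44.2)/(1.431e-06) = 0.7905 Ω
R₍163₎ = R₍25₎(1 + αΔT) = 0.7905 × (1 + 0.0036×138) = 1.183 Ω
V = IR = 14.8 × 1.183 = 17.5 V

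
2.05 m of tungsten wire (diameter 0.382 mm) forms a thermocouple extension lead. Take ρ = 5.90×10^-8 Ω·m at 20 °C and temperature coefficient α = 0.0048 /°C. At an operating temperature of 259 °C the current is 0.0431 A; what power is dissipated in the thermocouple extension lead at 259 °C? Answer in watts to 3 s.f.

0.00421 W

A = π(d/2)² = π(1.9100e-04 m)² = 1.146e-07 m²
R₍20₎ = ρL/A = (5.90×10^-8)(2.05)/(1.146e-07) = 1.055 Ω
R₍259₎ = R₍20₎(1 + αΔT) = 1.055 × (1 + 0.0048×239) = 2.266 Ω
P = I²R = (0.0431)² × 2.266 = 0.00421 W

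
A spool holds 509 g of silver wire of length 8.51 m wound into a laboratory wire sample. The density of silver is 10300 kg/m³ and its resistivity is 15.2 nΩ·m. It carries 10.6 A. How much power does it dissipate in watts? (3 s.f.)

2.50 W

ρ = 15.2 nΩ·m = 1.52×10^-8 Ω·m
A = m/(density·L) = 0.509/(10300×8.51) = 5.8070e-06 m²
R = ρL/A = (1.52×10^-8)(8.51)/(5.8070e-06) = 0.02228 Ω
P = I²R = (10.6)² × 0.02228 = 2.50 W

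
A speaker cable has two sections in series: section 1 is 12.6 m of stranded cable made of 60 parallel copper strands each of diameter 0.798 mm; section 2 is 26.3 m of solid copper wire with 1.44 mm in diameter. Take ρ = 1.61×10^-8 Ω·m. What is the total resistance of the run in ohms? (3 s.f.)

0.267 Ω

Section 1: A_strand = π(3.9900e-04)² = 5.001e-07 m²; R₁ = ρL/(N·A_s) = (1.61×10^-8)(12.6)/(60×5.001e-07) = 0.00676 Ω
Section 2: A = π(d/2)² = π(7.2000e-04 m)² = 1.629e-06 m²
R₂ = (1.61×10^-8)(26.3)/(1.629e-06) = 0.26 Ω
R = R₁ + R₂ = 0.267 Ω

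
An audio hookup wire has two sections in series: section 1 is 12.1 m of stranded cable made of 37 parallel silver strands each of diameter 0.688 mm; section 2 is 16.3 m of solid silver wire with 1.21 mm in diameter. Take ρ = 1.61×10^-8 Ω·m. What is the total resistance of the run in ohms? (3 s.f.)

Section 1: A_strand = π(3.4400e-04)² = 3.718e-07 m²; R₁ = ρL/(N·A_s) = (1.61×10^-8)(12.1)/(37×3.718e-07) = 0.01416 Ω
Section 2: A = π(d/2)² = π(6.0500e-04 m)² = 1.150e-06 m²
R₂ = (1.61×10^-8)(16.3)/(1.150e-06) = 0.2282 Ω
R = R₁ + R₂ = 0.242 Ω

0.242 Ω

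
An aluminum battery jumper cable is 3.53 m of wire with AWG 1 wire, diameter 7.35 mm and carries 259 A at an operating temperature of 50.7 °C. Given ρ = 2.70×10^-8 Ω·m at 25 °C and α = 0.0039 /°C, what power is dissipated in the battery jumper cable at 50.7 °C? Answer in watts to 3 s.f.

A = π(7.35/2 mm)² = π(3.6750e-03 m)² = 4.243e-05 m²
R₍25₎ = ρL/A = (2.70×10^-8)(3.53)/(4.243e-05) = 0.002246 Ω
R₍50.7₎ = R₍25₎(1 + αΔT) = 0.002246 × (1 + 0.0039×25.7) = 0.002471 Ω
P = I²R = (259)² × 0.002471 = 166 W

166 W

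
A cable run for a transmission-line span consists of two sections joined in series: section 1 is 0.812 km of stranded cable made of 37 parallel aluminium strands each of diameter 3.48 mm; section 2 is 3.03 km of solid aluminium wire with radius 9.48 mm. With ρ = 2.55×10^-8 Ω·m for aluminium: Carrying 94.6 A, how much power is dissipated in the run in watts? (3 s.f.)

2980 W

Section 1: A_strand = π(1.7400e-03)² = 9.511e-06 m²; R₁ = ρL/(N·A_s) = (2.55×10^-8)(812)/(37×9.511e-06) = 0.05884 Ω
Section 2: A = πr² = π(9.4800e-03 m)² = 2.823e-04 m²
R₂ = (2.55×10^-8)(3030)/(2.823e-04) = 0.2737 Ω
R = R₁ + R₂ = 0.3325 Ω
P = I²R = (94.6)² × 0.3325 = 2980 W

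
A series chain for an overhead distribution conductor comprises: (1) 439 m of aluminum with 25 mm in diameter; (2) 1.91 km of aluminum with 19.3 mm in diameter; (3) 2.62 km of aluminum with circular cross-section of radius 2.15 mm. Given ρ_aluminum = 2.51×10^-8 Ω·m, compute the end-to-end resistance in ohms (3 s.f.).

4.71 Ω

Seg 1: A = π(d/2)² = π(1.2500e-02 m)² = 4.909e-04 m²
R_1 = (2.51×10^-8)(439)/(4.909e-04) = 0.02245 Ω
Seg 2: A = π(d/2)² = π(9.6500e-03 m)² = 2.926e-04 m²
R_2 = (2.51×10^-8)(1910)/(2.926e-04) = 0.1639 Ω
Seg 3: A = πr² = π(2.1500e-03 m)² = 1.452e-05 m²
R_3 = (2.51×10^-8)(2620)/(1.452e-05) = 4.528 Ω
R_total = R_1 + R_2 + R_3 = 4.71 Ω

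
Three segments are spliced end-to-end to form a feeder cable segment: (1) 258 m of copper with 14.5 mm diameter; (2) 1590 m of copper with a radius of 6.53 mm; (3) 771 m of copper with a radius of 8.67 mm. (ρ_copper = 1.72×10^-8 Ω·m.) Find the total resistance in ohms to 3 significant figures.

Seg 1: A = π(d/2)² = π(7.2500e-03 m)² = 1.651e-04 m²
R_1 = (1.72×10^-8)(258)/(1.651e-04) = 0.02687 Ω
Seg 2: A = πr² = π(6.5300e-03 m)² = 1.340e-04 m²
R_2 = (1.72×10^-8)(1590)/(1.340e-04) = 0.2041 Ω
Seg 3: A = πr² = π(8.6700e-03 m)² = 2.362e-04 m²
R_3 = (1.72×10^-8)(771)/(2.362e-04) = 0.05616 Ω
R_total = R_1 + R_2 + R_3 = 0.287 Ω

0.287 Ω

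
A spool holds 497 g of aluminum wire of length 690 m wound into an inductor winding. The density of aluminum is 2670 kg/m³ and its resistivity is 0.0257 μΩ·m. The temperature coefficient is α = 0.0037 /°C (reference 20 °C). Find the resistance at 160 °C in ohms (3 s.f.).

ρ = 0.0257 μΩ·m = 2.57×10^-8 Ω·m
A = m/(density·L) = 0.497/(2670×690) = 2.6977e-07 m²
R = ρL/A = (2.57×10^-8)(690)/(2.6977e-07) = 65.73 Ω
R(160 °C) = 65.73 × (1 + 0.0037×140) = 99.8 Ω

99.8 Ω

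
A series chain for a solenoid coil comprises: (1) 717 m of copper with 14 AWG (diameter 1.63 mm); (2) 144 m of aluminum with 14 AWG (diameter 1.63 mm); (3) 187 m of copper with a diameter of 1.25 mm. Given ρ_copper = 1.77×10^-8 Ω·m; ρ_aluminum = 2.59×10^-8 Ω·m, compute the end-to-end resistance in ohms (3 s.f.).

Seg 1: A = π(1.63/2 mm)² = π(8.1500e-04 m)² = 2.087e-06 m²
R_1 = (1.77×10^-8)(717)/(2.087e-06) = 6.082 Ω
Seg 2: A = π(1.63/2 mm)² = π(8.1500e-04 m)² = 2.087e-06 m²
R_2 = (2.59×10^-8)(144)/(2.087e-06) = 1.787 Ω
Seg 3: A = π(d/2)² = π(6.2500e-04 m)² = 1.227e-06 m²
R_3 = (1.77×10^-8)(187)/(1.227e-06) = 2.697 Ω
R_total = R_1 + R_2 + R_3 = 10.6 Ω

10.6 Ω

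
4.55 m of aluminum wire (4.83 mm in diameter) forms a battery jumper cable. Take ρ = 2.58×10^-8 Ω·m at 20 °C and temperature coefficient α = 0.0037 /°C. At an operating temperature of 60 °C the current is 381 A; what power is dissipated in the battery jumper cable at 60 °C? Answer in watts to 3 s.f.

A = π(d/2)² = π(2.4150e-03 m)² = 1.832e-05 m²
R₍20₎ = ρL/A = (2.58×10^-8)(4.55)/(1.832e-05) = 0.006407 Ω
R₍60₎ = R₍20₎(1 + αΔT) = 0.006407 × (1 + 0.0037×40) = 0.007355 Ω
P = I²R = (381)² × 0.007355 = 1070 W

1070 W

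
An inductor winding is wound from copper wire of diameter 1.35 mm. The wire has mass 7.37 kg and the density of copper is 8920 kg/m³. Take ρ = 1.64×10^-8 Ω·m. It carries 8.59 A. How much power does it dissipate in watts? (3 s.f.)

488 W

A = π(d/2)² = π(6.7500e-04 m)² = 1.4314e-06 m²
L = m/(density·A) = 7.37/(8920×1.4314e-06) = 577.2 m
R = ρL/A = (1.64×10^-8)(577.2)/(1.4314e-06) = 6.614 Ω
P = I²R = (8.59)² × 6.614 = 488 W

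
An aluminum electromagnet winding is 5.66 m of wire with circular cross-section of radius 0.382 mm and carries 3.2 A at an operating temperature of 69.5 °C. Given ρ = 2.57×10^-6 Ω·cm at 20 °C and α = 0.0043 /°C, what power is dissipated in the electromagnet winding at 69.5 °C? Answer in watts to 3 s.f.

3.94 W

ρ = 2.57×10^-6 Ω·cm = 2.57×10^-8 Ω·m
A = πr² = π(3.8200e-04 m)² = 4.584e-07 m²
R₍20₎ = ρL/A = (2.57×10^-8)(5.66)/(4.584e-07) = 0.3173 Ω
R₍69.5₎ = R₍20₎(1 + αΔT) = 0.3173 × (1 + 0.0043×49.5) = 0.3848 Ω
P = I²R = (3.2)² × 0.3848 = 3.94 W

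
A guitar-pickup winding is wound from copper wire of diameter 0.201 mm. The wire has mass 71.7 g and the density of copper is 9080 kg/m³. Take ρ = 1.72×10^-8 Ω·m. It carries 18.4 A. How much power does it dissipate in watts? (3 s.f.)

45700 W

A = π(d/2)² = π(1.0050e-04 m)² = 3.1731e-08 m²
L = m/(density·A) = 0.0717/(9080×3.1731e-08) = 248.9 m
R = ρL/A = (1.72×10^-8)(248.9)/(3.1731e-08) = 134.9 Ω
P = I²R = (18.4)² × 134.9 = 45700 W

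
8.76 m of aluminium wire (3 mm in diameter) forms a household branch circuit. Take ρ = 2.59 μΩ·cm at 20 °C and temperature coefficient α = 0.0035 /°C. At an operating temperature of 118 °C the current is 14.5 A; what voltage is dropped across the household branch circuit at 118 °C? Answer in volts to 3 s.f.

0.625 V

ρ = 2.59 μΩ·cm = 2.59×10^-8 Ω·m
A = π(d/2)² = π(1.5000e-03 m)² = 7.069e-06 m²
R₍20₎ = ρL/A = (2.59×10^-8)(8.76)/(7.069e-06) = 0.0321 Ω
R₍118₎ = R₍20₎(1 + αΔT) = 0.0321 × (1 + 0.0035×98) = 0.04311 Ω
V = IR = 14.5 × 0.04311 = 0.625 V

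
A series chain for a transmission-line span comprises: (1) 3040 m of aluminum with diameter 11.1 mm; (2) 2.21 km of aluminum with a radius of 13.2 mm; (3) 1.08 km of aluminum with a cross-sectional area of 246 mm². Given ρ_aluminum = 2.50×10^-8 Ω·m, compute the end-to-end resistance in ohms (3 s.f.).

0.996 Ω

Seg 1: A = π(d/2)² = π(5.5500e-03 m)² = 9.677e-05 m²
R_1 = (2.50×10^-8)(3040)/(9.677e-05) = 0.7854 Ω
Seg 2: A = πr² = π(1.3200e-02 m)² = 5.474e-04 m²
R_2 = (2.50×10^-8)(2210)/(5.474e-04) = 0.1009 Ω
Seg 3: A = 246 mm² = 2.460e-04 m²
R_3 = (2.50×10^-8)(1080)/(2.460e-04) = 0.1098 Ω
R_total = R_1 + R_2 + R_3 = 0.996 Ω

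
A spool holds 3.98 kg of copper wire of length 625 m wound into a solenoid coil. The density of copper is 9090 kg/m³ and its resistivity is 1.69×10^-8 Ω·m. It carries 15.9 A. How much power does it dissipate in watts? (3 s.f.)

3810 W

A = m/(density·L) = 3.98/(9090×625) = 7.0055e-07 m²
R = ρL/A = (1.69×10^-8)(625)/(7.0055e-07) = 15.08 Ω
P = I²R = (15.9)² × 15.08 = 3810 W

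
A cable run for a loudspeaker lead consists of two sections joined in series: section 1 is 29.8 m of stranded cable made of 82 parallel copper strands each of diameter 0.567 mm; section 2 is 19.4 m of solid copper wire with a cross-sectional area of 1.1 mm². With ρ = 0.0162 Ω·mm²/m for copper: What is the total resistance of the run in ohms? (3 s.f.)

ρ = 0.0162 Ω·mm²/m = 1.62×10^-8 Ω·m
Section 1: A_strand = π(2.8350e-04)² = 2.525e-07 m²; R₁ = ρL/(N·A_s) = (1.62×10^-8)(29.8)/(82×2.525e-07) = 0.02332 Ω
Section 2: A = 1.1 mm² = 1.100e-06 m²
R₂ = (1.62×10^-8)(19.4)/(1.100e-06) = 0.2857 Ω
R = R₁ + R₂ = 0.309 Ω

0.309 Ω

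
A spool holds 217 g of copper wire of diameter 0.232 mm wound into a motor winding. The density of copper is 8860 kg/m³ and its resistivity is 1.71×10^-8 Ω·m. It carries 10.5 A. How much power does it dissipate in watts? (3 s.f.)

25800 W

A = π(d/2)² = π(1.1600e-04 m)² = 4.2273e-08 m²
L = m/(density·A) = 0.217/(8860×4.2273e-08) = 579.4 m
R = ρL/A = (1.71×10^-8)(579.4)/(4.2273e-08) = 234.4 Ω
P = I²R = (10.5)² × 234.4 = 25800 W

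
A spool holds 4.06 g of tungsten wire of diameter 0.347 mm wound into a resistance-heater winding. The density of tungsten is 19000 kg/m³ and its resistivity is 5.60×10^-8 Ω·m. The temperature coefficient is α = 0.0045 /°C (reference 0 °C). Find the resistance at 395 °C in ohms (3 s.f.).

3.72 Ω

A = π(d/2)² = π(1.7350e-04 m)² = 9.4569e-08 m²
L = m/(density·A) = 0.00406/(19000×9.4569e-08) = 2.26 m
R = ρL/A = (5.60×10^-8)(2.26)/(9.4569e-08) = 1.338 Ω
R(395 °C) = 1.338 × (1 + 0.0045×395) = 3.72 Ω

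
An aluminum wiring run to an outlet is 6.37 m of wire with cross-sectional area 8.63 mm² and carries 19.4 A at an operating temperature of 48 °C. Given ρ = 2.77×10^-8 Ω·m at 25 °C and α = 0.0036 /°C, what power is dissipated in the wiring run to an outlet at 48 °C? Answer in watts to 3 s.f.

8.33 W

A = 8.63 mm² = 8.630e-06 m²
R₍25₎ = ρL/A = (2.77×10^-8)(6.37)/(8.630e-06) = 0.02045 Ω
R₍48₎ = R₍25₎(1 + αΔT) = 0.02045 × (1 + 0.0036×23) = 0.02214 Ω
P = I²R = (19.4)² × 0.02214 = 8.33 W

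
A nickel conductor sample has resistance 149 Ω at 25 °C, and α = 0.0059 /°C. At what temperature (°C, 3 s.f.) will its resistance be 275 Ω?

R = R₀(1 + α(T − T₀)) ⇒ T = T₀ + (R/R₀ − 1)/α
T = 25 + (275/149 − 1)/0.0059 = 25 + (0.8456)/0.0059 = 168 °C

168 °C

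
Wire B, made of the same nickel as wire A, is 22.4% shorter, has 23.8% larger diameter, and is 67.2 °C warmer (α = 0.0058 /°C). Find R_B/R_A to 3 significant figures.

0.704

R ∝ ρL/d² with ρ ∝ (1+αΔT), so R_B/R_A = (1 − 22.4/100) × (1 + 23.8/100)⁻² × (1 + 0.0058×67.2)
= 0.776 × 0.6525 × 1.39 = 0.704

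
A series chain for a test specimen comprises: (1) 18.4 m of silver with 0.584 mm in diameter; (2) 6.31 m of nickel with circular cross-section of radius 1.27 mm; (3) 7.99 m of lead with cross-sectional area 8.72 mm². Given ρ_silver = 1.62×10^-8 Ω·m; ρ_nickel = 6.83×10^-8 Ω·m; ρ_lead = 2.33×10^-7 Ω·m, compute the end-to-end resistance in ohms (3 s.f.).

1.41 Ω

Seg 1: A = π(d/2)² = π(2.9200e-04 m)² = 2.679e-07 m²
R_1 = (1.62×10^-8)(18.4)/(2.679e-07) = 1.113 Ω
Seg 2: A = πr² = π(1.2700e-03 m)² = 5.067e-06 m²
R_2 = (6.83×10^-8)(6.31)/(5.067e-06) = 0.08505 Ω
Seg 3: A = 8.72 mm² = 8.720e-06 m²
R_3 = (2.33×10^-7)(7.99)/(8.720e-06) = 0.2135 Ω
R_total = R_1 + R_2 + R_3 = 1.41 Ω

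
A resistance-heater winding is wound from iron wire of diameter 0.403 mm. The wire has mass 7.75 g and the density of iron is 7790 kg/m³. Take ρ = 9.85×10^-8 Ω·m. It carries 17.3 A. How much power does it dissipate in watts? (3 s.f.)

1800 W

A = π(d/2)² = π(2.0150e-04 m)² = 1.2756e-07 m²
L = m/(density·A) = 0.00775/(7790×1.2756e-07) = 7.799 m
R = ρL/A = (9.85×10^-8)(7.799)/(1.2756e-07) = 6.023 Ω
P = I²R = (17.3)² × 6.023 = 1800 W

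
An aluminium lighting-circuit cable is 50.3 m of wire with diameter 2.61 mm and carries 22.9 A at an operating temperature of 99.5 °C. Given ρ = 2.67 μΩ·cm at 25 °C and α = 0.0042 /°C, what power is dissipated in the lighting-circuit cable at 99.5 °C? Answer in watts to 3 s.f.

173 W

ρ = 2.67 μΩ·cm = 2.67×10^-8 Ω·m
A = π(d/2)² = π(1.3050e-03 m)² = 5.350e-06 m²
R₍25₎ = ρL/A = (2.67×10^-8)(50.3)/(5.350e-06) = 0.251 Ω
R₍99.5₎ = R₍25₎(1 + αΔT) = 0.251 × (1 + 0.0042×74.5) = 0.3296 Ω
P = I²R = (22.9)² × 0.3296 = 173 W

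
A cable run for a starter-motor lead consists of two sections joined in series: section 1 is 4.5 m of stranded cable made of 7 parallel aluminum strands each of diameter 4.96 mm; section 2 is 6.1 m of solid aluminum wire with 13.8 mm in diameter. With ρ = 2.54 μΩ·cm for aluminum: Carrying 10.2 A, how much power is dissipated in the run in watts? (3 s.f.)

0.196 W

ρ = 2.54 μΩ·cm = 2.54×10^-8 Ω·m
Section 1: A_strand = π(2.4800e-03)² = 1.932e-05 m²; R₁ = ρL/(N·A_s) = (2.54×10^-8)(4.5)/(7×1.932e-05) = 8.451×10^-4 Ω
Section 2: A = π(d/2)² = π(6.9000e-03 m)² = 1.496e-04 m²
R₂ = (2.54×10^-8)(6.1)/(1.496e-04) = 0.001036 Ω
R = R₁ + R₂ = 0.001881 Ω
P = I²R = (10.2)² × 0.001881 = 0.196 W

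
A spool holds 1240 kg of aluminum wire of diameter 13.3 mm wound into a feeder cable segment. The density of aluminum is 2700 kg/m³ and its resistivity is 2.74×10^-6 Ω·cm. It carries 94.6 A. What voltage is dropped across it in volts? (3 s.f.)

61.7 V

ρ = 2.74×10^-6 Ω·cm = 2.74×10^-8 Ω·m
A = π(d/2)² = π(6.6500e-03 m)² = 1.3893e-04 m²
L = m/(density·A) = 1240/(2700×1.3893e-04) = 3306 m
R = ρL/A = (2.74×10^-8)(3306)/(1.3893e-04) = 0.652 Ω
V = IR = 94.6 × 0.652 = 61.7 V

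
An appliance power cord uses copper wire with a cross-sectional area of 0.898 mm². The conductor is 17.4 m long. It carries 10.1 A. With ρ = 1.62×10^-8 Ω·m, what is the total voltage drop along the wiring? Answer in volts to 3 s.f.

A = 0.898 mm² = 8.980e-07 m²
R = ρL/A = (1.62×10^-8)(17.4)/(8.980e-07) = 0.3139 Ω
V = IR = 10.1 × 0.3139 = 3.17 V

3.17 V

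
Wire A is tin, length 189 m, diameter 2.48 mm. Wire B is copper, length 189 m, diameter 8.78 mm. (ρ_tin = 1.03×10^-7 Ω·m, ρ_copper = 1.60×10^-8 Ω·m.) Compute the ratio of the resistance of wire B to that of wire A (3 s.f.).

R ∝ ρL/d², so R_B/R_A = (ρ_B/ρ_A) × (d_A/d_B)²
= (1.60×10^-8/1.03×10^-7) × (2.48/8.78)² = 0.0124

0.0124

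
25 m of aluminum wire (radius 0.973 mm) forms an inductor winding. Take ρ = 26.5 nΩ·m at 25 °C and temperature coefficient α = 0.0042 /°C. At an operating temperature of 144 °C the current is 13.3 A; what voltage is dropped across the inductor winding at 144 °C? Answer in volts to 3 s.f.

ρ = 26.5 nΩ·m = 2.65×10^-8 Ω·m
A = πr² = π(9.7300e-04 m)² = 2.974e-06 m²
R₍25₎ = ρL/A = (2.65×10^-8)(25)/(2.974e-06) = 0.2227 Ω
R₍144₎ = R₍25₎(1 + αΔT) = 0.2227 × (1 + 0.0042×119) = 0.3341 Ω
V = IR = 13.3 × 0.3341 = 4.44 V

4.44 V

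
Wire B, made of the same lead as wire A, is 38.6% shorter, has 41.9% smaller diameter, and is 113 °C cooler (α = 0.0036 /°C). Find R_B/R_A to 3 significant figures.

R ∝ ρL/d² with ρ ∝ (1+αΔT), so R_B/R_A = (1 − 38.6/100) × (1 − 41.9/100)⁻² × (1 − 0.0036×113)
= 0.614 × 2.962 × 0.5932 = 1.08

1.08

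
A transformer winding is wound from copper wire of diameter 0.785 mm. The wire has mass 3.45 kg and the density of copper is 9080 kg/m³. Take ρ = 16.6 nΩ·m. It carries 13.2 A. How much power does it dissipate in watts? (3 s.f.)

4690 W

ρ = 16.6 nΩ·m = 1.66×10^-8 Ω·m
A = π(d/2)² = π(3.9250e-04 m)² = 4.8398e-07 m²
L = m/(density·A) = 3.45/(9080×4.8398e-07) = 785.1 m
R = ρL/A = (1.66×10^-8)(785.1)/(4.8398e-07) = 26.93 Ω
P = I²R = (13.2)² × 26.93 = 4690 W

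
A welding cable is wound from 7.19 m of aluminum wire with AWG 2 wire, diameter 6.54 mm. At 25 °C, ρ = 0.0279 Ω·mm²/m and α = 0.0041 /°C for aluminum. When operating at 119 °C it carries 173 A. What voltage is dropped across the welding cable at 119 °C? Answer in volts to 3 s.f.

1.43 V

ρ = 0.0279 Ω·mm²/m = 2.79×10^-8 Ω·m
A = π(6.54/2 mm)² = π(3.2700e-03 m)² = 3.359e-05 m²
R₍25₎ = ρL/A = (2.79×10^-8)(7.19)/(3.359e-05) = 0.005972 Ω
R₍119₎ = R₍25₎(1 + αΔT) = 0.005972 × (1 + 0.0041×94) = 0.008273 Ω
V = IR = 173 × 0.008273 = 1.43 V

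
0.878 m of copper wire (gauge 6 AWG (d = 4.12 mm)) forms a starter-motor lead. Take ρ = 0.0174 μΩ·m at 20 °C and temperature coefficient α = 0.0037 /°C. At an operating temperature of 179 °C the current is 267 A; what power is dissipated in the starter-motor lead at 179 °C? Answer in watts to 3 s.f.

ρ = 0.0174 μΩ·m = 1.74×10^-8 Ω·m
A = π(4.12/2 mm)² = π(2.0600e-03 m)² = 1.333e-05 m²
R₍20₎ = ρL/A = (1.74×10^-8)(0.878)/(1.333e-05) = 0.001146 Ω
R₍179₎ = R₍20₎(1 + αΔT) = 0.001146 × (1 + 0.0037×159) = 0.00182 Ω
P = I²R = (267)² × 0.00182 = 130 W

130 W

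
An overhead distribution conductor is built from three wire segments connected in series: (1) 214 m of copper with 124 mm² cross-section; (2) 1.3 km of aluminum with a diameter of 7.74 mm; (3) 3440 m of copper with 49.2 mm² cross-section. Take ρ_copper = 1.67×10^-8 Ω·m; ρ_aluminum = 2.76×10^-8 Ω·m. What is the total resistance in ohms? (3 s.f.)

1.96 Ω

Seg 1: A = 124 mm² = 1.240e-04 m²
R_1 = (1.67×10^-8)(214)/(1.240e-04) = 0.02882 Ω
Seg 2: A = π(d/2)² = π(3.8700e-03 m)² = 4.705e-05 m²
R_2 = (2.76×10^-8)(1300)/(4.705e-05) = 0.7626 Ω
Seg 3: A = 49.2 mm² = 4.920e-05 m²
R_3 = (1.67×10^-8)(3440)/(4.920e-05) = 1.168 Ω
R_total = R_1 + R_2 + R_3 = 1.96 Ω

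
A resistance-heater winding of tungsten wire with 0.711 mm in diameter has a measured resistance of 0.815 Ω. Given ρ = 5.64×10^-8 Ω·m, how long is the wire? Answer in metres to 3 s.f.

5.74 m

A = π(d/2)² = π(3.5550e-04 m)² = 3.970e-07 m²
L = RA/ρ = (0.815)(3.970e-07)/(5.64×10^-8) = 5.74 m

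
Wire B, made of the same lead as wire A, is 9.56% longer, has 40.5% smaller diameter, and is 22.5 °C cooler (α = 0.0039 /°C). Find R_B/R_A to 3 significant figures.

R ∝ ρL/d² with ρ ∝ (1+αΔT), so R_B/R_A = (1 + 9.56/100) × (1 − 40.5/100)⁻² × (1 − 0.0039×22.5)
= 1.096 × 2.825 × 0.9123 = 2.82

2.82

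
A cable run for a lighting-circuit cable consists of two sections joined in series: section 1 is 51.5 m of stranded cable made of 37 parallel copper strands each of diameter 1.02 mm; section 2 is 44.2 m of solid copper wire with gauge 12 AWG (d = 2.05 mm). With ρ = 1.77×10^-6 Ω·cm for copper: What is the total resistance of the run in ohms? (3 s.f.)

ρ = 1.77×10^-6 Ω·cm = 1.77×10^-8 Ω·m
Section 1: A_strand = π(5.1000e-04)² = 8.171e-07 m²; R₁ = ρL/(N·A_s) = (1.77×10^-8)(51.5)/(37×8.171e-07) = 0.03015 Ω
Section 2: A = π(2.05/2 mm)² = π(1.0250e-03 m)² = 3.301e-06 m²
R₂ = (1.77×10^-8)(44.2)/(3.301e-06) = 0.237 Ω
R = R₁ + R₂ = 0.267 Ω

0.267 Ω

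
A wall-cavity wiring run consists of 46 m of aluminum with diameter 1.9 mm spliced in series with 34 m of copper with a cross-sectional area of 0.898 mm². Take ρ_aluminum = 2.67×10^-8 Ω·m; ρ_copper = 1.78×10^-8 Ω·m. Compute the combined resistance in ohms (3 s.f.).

1.11 Ω

Segment 1: A = π(d/2)² = π(9.5000e-04 m)² = 2.835e-06 m²
R₁ = ρL/A = (2.67×10^-8)(46)/(2.835e-06) = 0.4332 Ω
Segment 2: A = 0.898 mm² = 8.980e-07 m²
R₂ = (1.78×10^-8)(34)/(8.980e-07) = 0.6739 Ω
R = R₁ + R₂ = 1.11 Ω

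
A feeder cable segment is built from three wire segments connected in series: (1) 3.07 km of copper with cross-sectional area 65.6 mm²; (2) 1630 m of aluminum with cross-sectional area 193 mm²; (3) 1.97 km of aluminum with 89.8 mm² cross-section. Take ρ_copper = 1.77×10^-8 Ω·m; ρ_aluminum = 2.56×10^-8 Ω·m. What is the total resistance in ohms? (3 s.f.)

Seg 1: A = 65.6 mm² = 6.560e-05 m²
R_1 = (1.77×10^-8)(3070)/(6.560e-05) = 0.8283 Ω
Seg 2: A = 193 mm² = 1.930e-04 m²
R_2 = (2.56×10^-8)(1630)/(1.930e-04) = 0.2162 Ω
Seg 3: A = 89.8 mm² = 8.980e-05 m²
R_3 = (2.56×10^-8)(1970)/(8.980e-05) = 0.5616 Ω
R_total = R_1 + R_2 + R_3 = 1.61 Ω

1.61 Ω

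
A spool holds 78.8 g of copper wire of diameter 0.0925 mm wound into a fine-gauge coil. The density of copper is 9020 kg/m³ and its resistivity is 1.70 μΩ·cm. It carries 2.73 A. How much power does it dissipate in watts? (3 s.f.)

ρ = 1.70 μΩ·cm = 1.70×10^-8 Ω·m
A = π(d/2)² = π(4.6250e-05 m)² = 6.7201e-09 m²
L = m/(density·A) = 0.0788/(9020×6.7201e-09) = 1300 m
R = ρL/A = (1.70×10^-8)(1300)/(6.7201e-09) = 3289 Ω
P = I²R = (2.73)² × 3289 = 24500 W

24500 W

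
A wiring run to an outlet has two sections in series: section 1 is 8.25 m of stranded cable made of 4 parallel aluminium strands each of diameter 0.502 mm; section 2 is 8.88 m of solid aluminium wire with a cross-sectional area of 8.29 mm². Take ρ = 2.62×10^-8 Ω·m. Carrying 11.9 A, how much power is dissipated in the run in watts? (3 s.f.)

42.6 W

Section 1: A_strand = π(2.5100e-04)² = 1.979e-07 m²; R₁ = ρL/(N·A_s) = (2.62×10^-8)(8.25)/(4×1.979e-07) = 0.273 Ω
Section 2: A = 8.29 mm² = 8.290e-06 m²
R₂ = (2.62×10^-8)(8.88)/(8.290e-06) = 0.02806 Ω
R = R₁ + R₂ = 0.3011 Ω
P = I²R = (11.9)² × 0.3011 = 42.6 W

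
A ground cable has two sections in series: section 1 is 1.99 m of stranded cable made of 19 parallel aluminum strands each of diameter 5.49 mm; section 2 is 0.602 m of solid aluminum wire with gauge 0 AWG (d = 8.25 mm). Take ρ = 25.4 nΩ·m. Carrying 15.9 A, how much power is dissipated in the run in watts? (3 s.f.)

ρ = 25.4 nΩ·m = 2.54×10^-8 Ω·m
Section 1: A_strand = π(2.7450e-03)² = 2.367e-05 m²; R₁ = ρL/(N·A_s) = (2.54×10^-8)(1.99)/(19×2.367e-05) = 1.124×10^-4 Ω
Section 2: A = π(8.25/2 mm)² = π(4.1250e-03 m)² = 5.346e-05 m²
R₂ = (2.54×10^-8)(0.602)/(5.346e-05) = 2.860×10^-4 Ω
R = R₁ + R₂ = 3.984×10^-4 Ω
P = I²R = (15.9)² × 3.984×10^-4 = 0.101 W

0.101 W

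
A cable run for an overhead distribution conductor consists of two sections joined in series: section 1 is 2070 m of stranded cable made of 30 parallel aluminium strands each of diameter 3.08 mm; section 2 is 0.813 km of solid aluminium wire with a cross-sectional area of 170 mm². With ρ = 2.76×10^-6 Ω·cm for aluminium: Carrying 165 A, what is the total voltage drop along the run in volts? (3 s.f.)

64.0 V

ρ = 2.76×10^-6 Ω·cm = 2.76×10^-8 Ω·m
Section 1: A_strand = π(1.5400e-03)² = 7.451e-06 m²; R₁ = ρL/(N·A_s) = (2.76×10^-8)(2070)/(30×7.451e-06) = 0.2556 Ω
Section 2: A = 170 mm² = 1.700e-04 m²
R₂ = (2.76×10^-8)(813)/(1.700e-04) = 0.132 Ω
R = R₁ + R₂ = 0.3876 Ω
V = IR = 165 × 0.3876 = 64.0 V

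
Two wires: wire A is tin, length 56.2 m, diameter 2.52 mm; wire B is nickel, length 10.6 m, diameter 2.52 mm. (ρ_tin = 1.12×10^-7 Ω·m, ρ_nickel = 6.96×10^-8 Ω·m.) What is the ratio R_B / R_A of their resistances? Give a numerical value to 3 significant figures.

0.117

R ∝ ρL/d², so R_B/R_A = (ρ_B/ρ_A) × (L_B/L_A)
= (6.96×10^-8/1.12×10^-7) × (10.6/56.2) = 0.117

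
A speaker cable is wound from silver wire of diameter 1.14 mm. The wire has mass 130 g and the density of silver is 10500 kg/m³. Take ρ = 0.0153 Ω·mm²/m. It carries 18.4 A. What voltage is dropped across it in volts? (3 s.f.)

3.35 V

ρ = 0.0153 Ω·mm²/m = 1.53×10^-8 Ω·m
A = π(d/2)² = π(5.7000e-04 m)² = 1.0207e-06 m²
L = m/(density·A) = 0.13/(10500×1.0207e-06) = 12.13 m
R = ρL/A = (1.53×10^-8)(12.13)/(1.0207e-06) = 0.1818 Ω
V = IR = 18.4 × 0.1818 = 3.35 V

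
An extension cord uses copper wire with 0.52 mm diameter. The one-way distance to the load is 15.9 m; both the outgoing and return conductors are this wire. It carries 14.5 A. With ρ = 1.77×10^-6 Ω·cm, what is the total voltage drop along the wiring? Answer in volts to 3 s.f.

38.4 V

ρ = 1.77×10^-6 Ω·cm = 1.77×10^-8 Ω·m
A = π(d/2)² = π(2.6000e-04 m)² = 2.124e-07 m²
Total conductor length (both ways) L = 2 × 15.9 = 31.8 m
R = ρL/A = (1.77×10^-8)(31.8)/(2.124e-07) = 2.65 Ω
V = IR = 14.5 × 2.65 = 38.4 V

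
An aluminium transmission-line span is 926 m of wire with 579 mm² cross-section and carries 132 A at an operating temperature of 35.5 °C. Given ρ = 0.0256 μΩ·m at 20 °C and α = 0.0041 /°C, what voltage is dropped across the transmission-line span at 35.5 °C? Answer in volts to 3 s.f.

5.75 V

ρ = 0.0256 μΩ·m = 2.56×10^-8 Ω·m
A = 579 mm² = 5.790e-04 m²
R₍20₎ = ρL/A = (2.56×10^-8)(926)/(5.790e-04) = 0.04094 Ω
R₍35.5₎ = R₍20₎(1 + αΔT) = 0.04094 × (1 + 0.0041×15.5) = 0.04354 Ω
V = IR = 132 × 0.04354 = 5.75 V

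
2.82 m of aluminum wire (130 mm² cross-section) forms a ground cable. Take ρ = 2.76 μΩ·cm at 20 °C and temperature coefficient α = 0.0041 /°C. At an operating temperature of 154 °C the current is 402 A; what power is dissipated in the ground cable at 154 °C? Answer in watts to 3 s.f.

150 W

ρ = 2.76 μΩ·cm = 2.76×10^-8 Ω·m
A = 130 mm² = 1.300e-04 m²
R₍20₎ = ρL/A = (2.76×10^-8)(2.82)/(1.300e-04) = 5.987×10^-4 Ω
R₍154₎ = R₍20₎(1 + αΔT) = 5.987×10^-4 × (1 + 0.0041×134) = 9.276×10^-4 Ω
P = I²R = (402)² × 9.276×10^-4 = 150 W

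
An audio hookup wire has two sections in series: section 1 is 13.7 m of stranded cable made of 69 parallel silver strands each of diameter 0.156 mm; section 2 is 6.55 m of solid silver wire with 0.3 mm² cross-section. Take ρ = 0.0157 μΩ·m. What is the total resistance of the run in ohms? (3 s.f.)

0.506 Ω

ρ = 0.0157 μΩ·m = 1.57×10^-8 Ω·m
Section 1: A_strand = π(7.8000e-05)² = 1.911e-08 m²; R₁ = ρL/(N·A_s) = (1.57×10^-8)(13.7)/(69×1.911e-08) = 0.1631 Ω
Section 2: A = 0.3 mm² = 3.000e-07 m²
R₂ = (1.57×10^-8)(6.55)/(3.000e-07) = 0.3428 Ω
R = R₁ + R₂ = 0.506 Ω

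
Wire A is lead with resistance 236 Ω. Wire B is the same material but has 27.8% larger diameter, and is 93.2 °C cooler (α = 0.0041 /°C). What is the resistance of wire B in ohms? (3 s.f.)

R ∝ ρL/d² with ρ ∝ (1+αΔT), so R_B/R_A = (1 + 27.8/100)⁻² × (1 − 0.0041×93.2)
= 0.6123 × 0.6179 = 0.3783
R_B = 0.3783 × 236 = 89.3 Ω

89.3 Ω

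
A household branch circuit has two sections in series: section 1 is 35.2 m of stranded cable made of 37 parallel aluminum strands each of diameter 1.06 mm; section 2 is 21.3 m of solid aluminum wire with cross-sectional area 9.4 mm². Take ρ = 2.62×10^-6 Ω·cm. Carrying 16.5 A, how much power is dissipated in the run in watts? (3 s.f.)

23.9 W

ρ = 2.62×10^-6 Ω·cm = 2.62×10^-8 Ω·m
Section 1: A_strand = π(5.3000e-04)² = 8.825e-07 m²; R₁ = ρL/(N·A_s) = (2.62×10^-8)(35.2)/(37×8.825e-07) = 0.02824 Ω
Section 2: A = 9.4 mm² = 9.400e-06 m²
R₂ = (2.62×10^-8)(21.3)/(9.400e-06) = 0.05937 Ω
R = R₁ + R₂ = 0.08761 Ω
P = I²R = (16.5)² × 0.08761 = 23.9 W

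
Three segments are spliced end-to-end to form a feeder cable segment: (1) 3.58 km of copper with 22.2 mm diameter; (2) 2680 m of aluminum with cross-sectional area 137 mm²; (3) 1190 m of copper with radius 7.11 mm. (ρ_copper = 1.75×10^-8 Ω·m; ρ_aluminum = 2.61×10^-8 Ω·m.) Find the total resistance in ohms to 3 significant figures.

Seg 1: A = π(d/2)² = π(1.1100e-02 m)² = 3.871e-04 m²
R_1 = (1.75×10^-8)(3580)/(3.871e-04) = 0.1619 Ω
Seg 2: A = 137 mm² = 1.370e-04 m²
R_2 = (2.61×10^-8)(2680)/(1.370e-04) = 0.5106 Ω
Seg 3: A = πr² = π(7.1100e-03 m)² = 1.588e-04 m²
R_3 = (1.75×10^-8)(1190)/(1.588e-04) = 0.1311 Ω
R_total = R_1 + R_2 + R_3 = 0.804 Ω

0.804 Ω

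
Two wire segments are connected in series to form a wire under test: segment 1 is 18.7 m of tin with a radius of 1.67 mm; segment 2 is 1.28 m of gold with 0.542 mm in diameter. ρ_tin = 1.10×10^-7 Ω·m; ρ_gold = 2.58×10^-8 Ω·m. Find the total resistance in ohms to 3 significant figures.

0.378 Ω

Segment 1: A = πr² = π(1.6700e-03 m)² = 8.762e-06 m²
R₁ = ρL/A = (1.10×10^-7)(18.7)/(8.762e-06) = 0.2348 Ω
Segment 2: A = π(d/2)² = π(2.7100e-04 m)² = 2.307e-07 m²
R₂ = (2.58×10^-8)(1.28)/(2.307e-07) = 0.1431 Ω
R = R₁ + R₂ = 0.378 Ω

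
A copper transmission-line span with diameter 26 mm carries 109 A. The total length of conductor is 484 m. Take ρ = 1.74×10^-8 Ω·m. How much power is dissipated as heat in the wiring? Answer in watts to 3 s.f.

188 W

A = π(d/2)² = π(1.3000e-02 m)² = 5.309e-04 m²
R = ρL/A = (1.74×10^-8)(484)/(5.309e-04) = 0.01586 Ω
P = I²R = (109)² × 0.01586 = 188 W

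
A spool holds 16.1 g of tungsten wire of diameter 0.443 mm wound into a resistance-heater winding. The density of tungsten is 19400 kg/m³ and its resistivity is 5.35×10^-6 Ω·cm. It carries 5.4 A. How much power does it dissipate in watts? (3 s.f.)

ρ = 5.35×10^-6 Ω·cm = 5.35×10^-8 Ω·m
A = π(d/2)² = π(2.2150e-04 m)² = 1.5413e-07 m²
L = m/(density·A) = 0.0161/(19400×1.5413e-07) = 5.384 m
R = ρL/A = (5.35×10^-8)(5.384)/(1.5413e-07) = 1.869 Ω
P = I²R = (5.4)² × 1.869 = 54.5 W

54.5 W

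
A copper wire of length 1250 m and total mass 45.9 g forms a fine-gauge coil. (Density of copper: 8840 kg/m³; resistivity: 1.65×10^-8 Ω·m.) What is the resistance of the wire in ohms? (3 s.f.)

A = m/(density·L) = 0.0459/(8840×1250) = 4.1538e-09 m²
R = ρL/A = (1.65×10^-8)(1250)/(4.1538e-09) = 4970 Ω

4970 Ω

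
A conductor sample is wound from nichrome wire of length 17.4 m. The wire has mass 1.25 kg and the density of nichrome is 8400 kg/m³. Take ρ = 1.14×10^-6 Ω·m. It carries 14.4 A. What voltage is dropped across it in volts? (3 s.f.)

A = m/(density·L) = 1.25/(8400×17.4) = 8.5523e-06 m²
R = ρL/A = (1.14×10^-6)(17.4)/(8.5523e-06) = 2.319 Ω
V = IR = 14.4 × 2.319 = 33.4 V

33.4 V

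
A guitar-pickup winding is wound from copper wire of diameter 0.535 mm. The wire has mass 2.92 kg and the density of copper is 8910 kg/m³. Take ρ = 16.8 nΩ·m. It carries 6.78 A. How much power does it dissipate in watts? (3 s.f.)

5010 W

ρ = 16.8 nΩ·m = 1.68×10^-8 Ω·m
A = π(d/2)² = π(2.6750e-04 m)² = 2.2480e-07 m²
L = m/(density·A) = 2.92/(8910×2.2480e-07) = 1458 m
R = ρL/A = (1.68×10^-8)(1458)/(2.2480e-07) = 108.9 Ω
P = I²R = (6.78)² × 108.9 = 5010 W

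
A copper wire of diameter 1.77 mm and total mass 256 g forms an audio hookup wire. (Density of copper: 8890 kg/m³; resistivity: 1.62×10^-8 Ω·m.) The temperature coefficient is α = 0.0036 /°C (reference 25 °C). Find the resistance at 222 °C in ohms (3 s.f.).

0.132 Ω

A = π(d/2)² = π(8.8500e-04 m)² = 2.4606e-06 m²
L = m/(density·A) = 0.256/(8890×2.4606e-06) = 11.7 m
R = ρL/A = (1.62×10^-8)(11.7)/(2.4606e-06) = 0.07705 Ω
R(222 °C) = 0.07705 × (1 + 0.0036×197) = 0.132 Ω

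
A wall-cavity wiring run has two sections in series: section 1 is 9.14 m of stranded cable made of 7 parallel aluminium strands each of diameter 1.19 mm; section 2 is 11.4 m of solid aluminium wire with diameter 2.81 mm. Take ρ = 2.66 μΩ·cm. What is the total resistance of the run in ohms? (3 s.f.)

ρ = 2.66 μΩ·cm = 2.66×10^-8 Ω·m
Section 1: A_strand = π(5.9500e-04)² = 1.112e-06 m²; R₁ = ρL/(N·A_s) = (2.66×10^-8)(9.14)/(7×1.112e-06) = 0.03123 Ω
Section 2: A = π(d/2)² = π(1.4050e-03 m)² = 6.202e-06 m²
R₂ = (2.66×10^-8)(11.4)/(6.202e-06) = 0.0489 Ω
R = R₁ + R₂ = 0.0801 Ω

0.0801 Ω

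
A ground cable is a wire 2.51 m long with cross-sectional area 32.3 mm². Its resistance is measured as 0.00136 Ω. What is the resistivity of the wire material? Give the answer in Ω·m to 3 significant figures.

1.75×10^-8 Ω·m

A = 32.3 mm² = 3.230e-05 m²
ρ = RA/L = (0.00136)(3.230e-05)/(2.51) = 1.75×10^-8 Ω·m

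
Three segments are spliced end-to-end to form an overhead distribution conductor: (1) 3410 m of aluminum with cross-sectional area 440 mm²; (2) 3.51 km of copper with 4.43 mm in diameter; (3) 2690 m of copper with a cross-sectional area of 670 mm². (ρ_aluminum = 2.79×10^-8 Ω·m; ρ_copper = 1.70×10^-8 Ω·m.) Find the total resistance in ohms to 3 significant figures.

Seg 1: A = 440 mm² = 4.400e-04 m²
R_1 = (2.79×10^-8)(3410)/(4.400e-04) = 0.2162 Ω
Seg 2: A = π(d/2)² = π(2.2150e-03 m)² = 1.541e-05 m²
R_2 = (1.70×10^-8)(3510)/(1.541e-05) = 3.871 Ω
Seg 3: A = 670 mm² = 6.700e-04 m²
R_3 = (1.70×10^-8)(2690)/(6.700e-04) = 0.06825 Ω
R_total = R_1 + R_2 + R_3 = 4.16 Ω

4.16 Ω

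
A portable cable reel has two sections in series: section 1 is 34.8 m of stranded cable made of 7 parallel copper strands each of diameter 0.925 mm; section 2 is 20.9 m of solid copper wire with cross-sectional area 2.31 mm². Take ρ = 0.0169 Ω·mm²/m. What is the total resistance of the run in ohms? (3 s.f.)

0.278 Ω

ρ = 0.0169 Ω·mm²/m = 1.69×10^-8 Ω·m
Section 1: A_strand = π(4.6250e-04)² = 6.720e-07 m²; R₁ = ρL/(N·A_s) = (1.69×10^-8)(34.8)/(7×6.720e-07) = 0.125 Ω
Section 2: A = 2.31 mm² = 2.310e-06 m²
R₂ = (1.69×10^-8)(20.9)/(2.310e-06) = 0.1529 Ω
R = R₁ + R₂ = 0.278 Ω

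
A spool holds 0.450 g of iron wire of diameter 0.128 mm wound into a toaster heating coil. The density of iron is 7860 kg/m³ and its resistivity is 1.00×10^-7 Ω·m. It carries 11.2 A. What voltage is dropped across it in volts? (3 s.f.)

387 V

A = π(d/2)² = π(6.4000e-05 m)² = 1.2868e-08 m²
L = m/(density·A) = 4.500×10^-4/(7860×1.2868e-08) = 4.449 m
R = ρL/A = (1.00×10^-7)(4.449)/(1.2868e-08) = 34.58 Ω
V = IR = 11.2 × 34.58 = 387 V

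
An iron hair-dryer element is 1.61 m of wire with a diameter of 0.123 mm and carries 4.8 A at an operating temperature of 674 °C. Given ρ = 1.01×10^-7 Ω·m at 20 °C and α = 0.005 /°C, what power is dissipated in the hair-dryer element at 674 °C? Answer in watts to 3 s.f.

1350 W

A = π(d/2)² = π(6.1500e-05 m)² = 1.188e-08 m²
R₍20₎ = ρL/A = (1.01×10^-7)(1.61)/(1.188e-08) = 13.69 Ω
R₍674₎ = R₍20₎(1 + αΔT) = 13.69 × (1 + 0.005×654) = 58.44 Ω
P = I²R = (4.8)² × 58.44 = 1350 W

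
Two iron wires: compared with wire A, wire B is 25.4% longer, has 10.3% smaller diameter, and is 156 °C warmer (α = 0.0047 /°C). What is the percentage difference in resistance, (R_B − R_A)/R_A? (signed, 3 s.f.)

R ∝ ρL/d² with ρ ∝ (1+αΔT), so R_B/R_A = (1 + 25.4/100) × (1 − 10.3/100)⁻² × (1 + 0.0047×156)
= 1.254 × 1.243 × 1.733 = 2.701
(R_B − R_A)/R_A = 2.701 − 1 = 170%

170%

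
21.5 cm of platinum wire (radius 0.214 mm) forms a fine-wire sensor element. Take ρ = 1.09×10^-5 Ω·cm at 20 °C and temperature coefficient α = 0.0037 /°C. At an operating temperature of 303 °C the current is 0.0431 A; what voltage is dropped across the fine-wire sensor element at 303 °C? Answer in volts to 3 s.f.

ρ = 1.09×10^-5 Ω·cm = 1.09×10^-7 Ω·m
A = πr² = π(2.1400e-04 m)² = 1.439e-07 m²
R₍20₎ = ρL/A = (1.09×10^-7)(0.215)/(1.439e-07) = 0.1629 Ω
R₍303₎ = R₍20₎(1 + αΔT) = 0.1629 × (1 + 0.0037×283) = 0.3334 Ω
V = IR = 0.0431 × 0.3334 = 0.0144 V

0.0144 V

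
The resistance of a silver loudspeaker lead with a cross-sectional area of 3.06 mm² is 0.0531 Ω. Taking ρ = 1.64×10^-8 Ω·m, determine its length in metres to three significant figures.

A = 3.06 mm² = 3.060e-06 m²
L = RA/ρ = (0.0531)(3.060e-06)/(1.64×10^-8) = 9.91 m

9.91 m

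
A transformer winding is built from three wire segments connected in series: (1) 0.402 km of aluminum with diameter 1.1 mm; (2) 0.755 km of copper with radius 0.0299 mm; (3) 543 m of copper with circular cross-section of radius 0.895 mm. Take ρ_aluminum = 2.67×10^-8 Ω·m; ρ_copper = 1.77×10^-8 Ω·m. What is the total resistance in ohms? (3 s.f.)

Seg 1: A = π(d/2)² = π(5.5000e-04 m)² = 9.503e-07 m²
R_1 = (2.67×10^-8)(402)/(9.503e-07) = 11.29 Ω
Seg 2: A = πr² = π(2.9900e-05 m)² = 2.809e-09 m²
R_2 = (1.77×10^-8)(755)/(2.809e-09) = 4758 Ω
Seg 3: A = πr² = π(8.9500e-04 m)² = 2.516e-06 m²
R_3 = (1.77×10^-8)(543)/(2.516e-06) = 3.819 Ω
R_total = R_1 + R_2 + R_3 = 4770 Ω

4770 Ω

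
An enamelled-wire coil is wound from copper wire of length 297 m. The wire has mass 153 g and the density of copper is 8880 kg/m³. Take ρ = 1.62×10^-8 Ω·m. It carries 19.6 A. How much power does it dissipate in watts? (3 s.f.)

A = m/(density·L) = 0.153/(8880×297) = 5.8013e-08 m²
R = ρL/A = (1.62×10^-8)(297)/(5.8013e-08) = 82.94 Ω
P = I²R = (19.6)² × 82.94 = 31900 W

31900 W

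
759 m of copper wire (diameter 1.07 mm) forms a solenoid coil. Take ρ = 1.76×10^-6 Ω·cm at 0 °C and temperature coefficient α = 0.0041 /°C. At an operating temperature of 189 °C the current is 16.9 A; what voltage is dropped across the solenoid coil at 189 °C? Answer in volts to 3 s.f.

446 V

ρ = 1.76×10^-6 Ω·cm = 1.76×10^-8 Ω·m
A = π(d/2)² = π(5.3500e-04 m)² = 8.992e-07 m²
R₍0₎ = ρL/A = (1.76×10^-8)(759)/(8.992e-07) = 14.86 Ω
R₍189₎ = R₍0₎(1 + αΔT) = 14.86 × (1 + 0.0041×189) = 26.37 Ω
V = IR = 16.9 × 26.37 = 446 V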